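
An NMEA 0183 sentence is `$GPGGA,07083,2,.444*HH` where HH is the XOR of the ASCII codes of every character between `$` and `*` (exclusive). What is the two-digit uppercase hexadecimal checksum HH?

XOR the ASCII codes of the payload characters:
  'G' = 0x47 → acc = 0x47
  'P' = 0x50 → acc = 0x17
  'G' = 0x47 → acc = 0x50
  'G' = 0x47 → acc = 0x17
  'A' = 0x41 → acc = 0x56
  ',' = 0x2C → acc = 0x7A
  '0' = 0x30 → acc = 0x4A
  '7' = 0x37 → acc = 0x7D
  '0' = 0x30 → acc = 0x4D
  '8' = 0x38 → acc = 0x75
  '3' = 0x33 → acc = 0x46
  ',' = 0x2C → acc = 0x6A
  '2' = 0x32 → acc = 0x58
  ',' = 0x2C → acc = 0x74
  '.' = 0x2E → acc = 0x5A
  '4' = 0x34 → acc = 0x6E
  '4' = 0x34 → acc = 0x5A
  '4' = 0x34 → acc = 0x6E
Checksum = 0x6E.

6E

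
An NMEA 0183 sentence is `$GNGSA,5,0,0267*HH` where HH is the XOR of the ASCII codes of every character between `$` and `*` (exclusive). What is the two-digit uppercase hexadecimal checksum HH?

76

XOR the ASCII codes of the payload characters:
  'G' = 0x47 → acc = 0x47
  'N' = 0x4E → acc = 0x09
  'G' = 0x47 → acc = 0x4E
  'S' = 0x53 → acc = 0x1D
  'A' = 0x41 → acc = 0x5C
  ',' = 0x2C → acc = 0x70
  '5' = 0x35 → acc = 0x45
  ',' = 0x2C → acc = 0x69
  '0' = 0x30 → acc = 0x59
  ',' = 0x2C → acc = 0x75
  '0' = 0x30 → acc = 0x45
  '2' = 0x32 → acc = 0x77
  '6' = 0x36 → acc = 0x41
  '7' = 0x37 → acc = 0x76
Checksum = 0x76.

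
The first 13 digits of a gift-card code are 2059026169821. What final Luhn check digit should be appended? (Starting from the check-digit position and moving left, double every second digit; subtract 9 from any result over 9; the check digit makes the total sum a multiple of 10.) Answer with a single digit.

7

Partial digits right→left: 1 2 8 9 6 1 6 2 0 9 5 0 2
Double every second digit counting from the check-digit position (so the 1st, 3rd, 5th, ... of the partial from the right).
  doubled (with −9 where >9): 2 7 3 3 0 1 4 → sum 20
  kept as-is: 2 9 1 2 9 0 → sum 23
Total = 20 + 23 = 43.
Check digit = (10 − (43 mod 10)) mod 10 = 7.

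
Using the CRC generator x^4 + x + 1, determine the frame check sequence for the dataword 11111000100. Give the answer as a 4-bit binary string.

Append 4 zeros: 111110001000000. Divide by 10011 (XOR where the leading bit is 1):
  pos 0: 11111 XOR 10011 = 01100
  pos 1: 11000 XOR 10011 = 01011
  pos 2: 10110 XOR 10011 = 00101
  pos 4: 10101 XOR 10011 = 00110
  pos 6: 11000 XOR 10011 = 01011
  pos 7: 10110 XOR 10011 = 00101
  pos 9: 10100 XOR 10011 = 00111
Remainder (last 4 bits) = 1110. This is the CRC / FCS.

1110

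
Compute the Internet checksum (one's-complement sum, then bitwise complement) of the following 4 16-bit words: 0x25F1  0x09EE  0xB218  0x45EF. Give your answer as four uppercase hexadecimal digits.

D818

One's-complement addition (fold any carry out of bit 15 back into bit 0):
  0x25F1 + 0x09EE = 0x02FDF
  0x2FDF + 0xB218 = 0x0E1F7
  0xE1F7 + 0x45EF = 0x127E6 → wrap carry → 0x27E7
One's-complement sum = 0x27E7.
Checksum = ~0x27E7 & 0xFFFF = 0xD818.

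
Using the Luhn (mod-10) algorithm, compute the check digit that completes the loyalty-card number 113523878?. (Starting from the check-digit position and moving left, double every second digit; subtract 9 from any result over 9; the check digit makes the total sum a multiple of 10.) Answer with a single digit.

Partial digits right→left: 8 7 8 3 2 5 3 1 1
Double every second digit counting from the check-digit position (so the 1st, 3rd, 5th, ... of the partial from the right).
  doubled (with −9 where >9): 7 7 4 6 2 → sum 26
  kept as-is: 7 3 5 1 → sum 16
Total = 26 + 16 = 42.
Check digit = (10 − (42 mod 10)) mod 10 = 8.

8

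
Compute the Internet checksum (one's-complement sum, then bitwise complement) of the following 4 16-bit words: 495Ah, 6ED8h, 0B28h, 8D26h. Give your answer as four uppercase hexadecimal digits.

AF7E

One's-complement addition (fold any carry out of bit 15 back into bit 0):
  0x495A + 0x6ED8 = 0x0B832
  0xB832 + 0x0B28 = 0x0C35A
  0xC35A + 0x8D26 = 0x15080 → wrap carry → 0x5081
One's-complement sum = 0x5081.
Checksum = ~0x5081 & 0xFFFF = 0xAF7E.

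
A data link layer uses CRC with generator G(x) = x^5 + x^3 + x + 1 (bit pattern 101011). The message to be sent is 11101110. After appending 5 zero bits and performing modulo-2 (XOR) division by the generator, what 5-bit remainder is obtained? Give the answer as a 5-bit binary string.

Append 5 zeros: 1110111000000. Divide by 101011 (XOR where the leading bit is 1):
  pos 0: 111011 XOR 101011 = 010000
  pos 1: 100001 XOR 101011 = 001010
  pos 3: 101000 XOR 101011 = 000011
  pos 7: 110000 XOR 101011 = 011011
Remainder (last 5 bits) = 11011. This is the CRC / FCS.

11011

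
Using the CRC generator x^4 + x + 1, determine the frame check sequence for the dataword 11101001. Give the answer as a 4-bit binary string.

Append 4 zeros: 111010010000. Divide by 10011 (XOR where the leading bit is 1):
  pos 0: 11101 XOR 10011 = 01110
  pos 1: 11100 XOR 10011 = 01111
  pos 2: 11110 XOR 10011 = 01101
  pos 3: 11011 XOR 10011 = 01000
  pos 4: 10000 XOR 10011 = 00011
  pos 7: 11000 XOR 10011 = 01011
Remainder (last 4 bits) = 1011. This is the CRC / FCS.

1011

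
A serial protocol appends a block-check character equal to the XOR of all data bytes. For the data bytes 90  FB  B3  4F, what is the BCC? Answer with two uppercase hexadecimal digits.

XOR the bytes together:
  start with 0x90
  0x90 ⊕ 0xFB = 0x6B
  0x6B ⊕ 0xB3 = 0xD8
  0xD8 ⊕ 0x4F = 0x97

97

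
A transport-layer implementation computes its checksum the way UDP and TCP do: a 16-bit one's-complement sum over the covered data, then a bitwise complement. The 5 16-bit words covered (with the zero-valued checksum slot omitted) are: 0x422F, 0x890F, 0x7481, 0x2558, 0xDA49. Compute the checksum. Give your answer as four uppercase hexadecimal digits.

C09D

One's-complement addition (fold any carry out of bit 15 back into bit 0):
  0x422F + 0x890F = 0x0CB3E
  0xCB3E + 0x7481 = 0x13FBF → wrap carry → 0x3FC0
  0x3FC0 + 0x2558 = 0x06518
  0x6518 + 0xDA49 = 0x13F61 → wrap carry → 0x3F62
One's-complement sum = 0x3F62.
Checksum = ~0x3F62 & 0xFFFF = 0xC09D.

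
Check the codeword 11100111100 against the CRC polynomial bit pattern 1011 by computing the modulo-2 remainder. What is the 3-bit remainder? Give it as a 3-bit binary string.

011

Modulo-2 division of 11100111100 by 1011:
  pos 0: 1110 XOR 1011 = 0101
  pos 1: 1010 XOR 1011 = 0001
  pos 4: 1111 XOR 1011 = 0100
  pos 5: 1001 XOR 1011 = 0010
  pos 7: 1000 XOR 1011 = 0011
Remainder = 011 (nonzero — an error is detected).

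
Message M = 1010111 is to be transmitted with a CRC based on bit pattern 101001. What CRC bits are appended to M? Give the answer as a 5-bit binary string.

00100

Append 5 zeros: 101011100000. Divide by 101001 (XOR where the leading bit is 1):
  pos 0: 101011 XOR 101001 = 000010
  pos 4: 101000 XOR 101001 = 000001
Remainder (last 5 bits) = 00100. This is the CRC / FCS.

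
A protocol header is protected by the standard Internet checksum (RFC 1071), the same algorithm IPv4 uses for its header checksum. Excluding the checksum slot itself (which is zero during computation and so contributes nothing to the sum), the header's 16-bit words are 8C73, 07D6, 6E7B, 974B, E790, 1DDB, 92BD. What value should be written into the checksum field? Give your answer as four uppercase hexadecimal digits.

One's-complement addition (fold any carry out of bit 15 back into bit 0):
  0x8C73 + 0x07D6 = 0x09449
  0x9449 + 0x6E7B = 0x102C4 → wrap carry → 0x02C5
  0x02C5 + 0x974B = 0x09A10
  0x9A10 + 0xE790 = 0x181A0 → wrap carry → 0x81A1
  0x81A1 + 0x1DDB = 0x09F7C
  0x9F7C + 0x92BD = 0x13239 → wrap carry → 0x323A
One's-complement sum = 0x323A.
Checksum = ~0x323A & 0xFFFF = 0xCDC5.

CDC5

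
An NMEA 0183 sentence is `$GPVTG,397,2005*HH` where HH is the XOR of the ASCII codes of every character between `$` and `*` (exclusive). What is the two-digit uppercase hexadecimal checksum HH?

68

XOR the ASCII codes of the payload characters:
  'G' = 0x47 → acc = 0x47
  'P' = 0x50 → acc = 0x17
  'V' = 0x56 → acc = 0x41
  'T' = 0x54 → acc = 0x15
  'G' = 0x47 → acc = 0x52
  ',' = 0x2C → acc = 0x7E
  '3' = 0x33 → acc = 0x4D
  '9' = 0x39 → acc = 0x74
  '7' = 0x37 → acc = 0x43
  ',' = 0x2C → acc = 0x6F
  '2' = 0x32 → acc = 0x5D
  '0' = 0x30 → acc = 0x6D
  '0' = 0x30 → acc = 0x5D
  '5' = 0x35 → acc = 0x68
Checksum = 0x68.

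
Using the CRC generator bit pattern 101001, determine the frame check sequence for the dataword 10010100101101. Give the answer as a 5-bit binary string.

00111

Append 5 zeros: 1001010010110100000. Divide by 101001 (XOR where the leading bit is 1):
  pos 0: 100101 XOR 101001 = 001100
  pos 2: 110000 XOR 101001 = 011001
  pos 3: 110011 XOR 101001 = 011010
  pos 4: 110100 XOR 101001 = 011101
  pos 5: 111011 XOR 101001 = 010010
  pos 6: 100101 XOR 101001 = 001100
  pos 8: 110001 XOR 101001 = 011000
  pos 9: 110000 XOR 101001 = 011001
  pos 10: 110010 XOR 101001 = 011011
  pos 11: 110110 XOR 101001 = 011111
  pos 12: 111110 XOR 101001 = 010111
  pos 13: 101110 XOR 101001 = 000111
Remainder (last 5 bits) = 00111. This is the CRC / FCS.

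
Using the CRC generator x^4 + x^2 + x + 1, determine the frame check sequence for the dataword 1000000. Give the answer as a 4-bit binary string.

Append 4 zeros: 10000000000. Divide by 10111 (XOR where the leading bit is 1):
  pos 0: 10000 XOR 10111 = 00111
  pos 2: 11100 XOR 10111 = 01011
  pos 3: 10110 XOR 10111 = 00001
Remainder (last 4 bits) = 1000. This is the CRC / FCS.

1000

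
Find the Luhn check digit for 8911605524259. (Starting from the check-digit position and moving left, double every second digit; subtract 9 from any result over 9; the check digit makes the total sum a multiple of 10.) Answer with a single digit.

6

Partial digits right→left: 9 5 2 4 2 5 5 0 6 1 1 9 8
Double every second digit counting from the check-digit position (so the 1st, 3rd, 5th, ... of the partial from the right).
  doubled (with −9 where >9): 9 4 4 1 3 2 7 → sum 30
  kept as-is: 5 4 5 0 1 9 → sum 24
Total = 30 + 24 = 54.
Check digit = (10 − (54 mod 10)) mod 10 = 6.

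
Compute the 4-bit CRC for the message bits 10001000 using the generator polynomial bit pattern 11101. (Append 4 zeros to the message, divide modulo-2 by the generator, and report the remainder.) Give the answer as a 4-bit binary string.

Append 4 zeros: 100010000000. Divide by 11101 (XOR where the leading bit is 1):
  pos 0: 10001 XOR 11101 = 01100
  pos 1: 11000 XOR 11101 = 00101
  pos 3: 10100 XOR 11101 = 01001
  pos 4: 10010 XOR 11101 = 01111
  pos 5: 11110 XOR 11101 = 00011
Remainder (last 4 bits) = 1100. This is the CRC / FCS.

1100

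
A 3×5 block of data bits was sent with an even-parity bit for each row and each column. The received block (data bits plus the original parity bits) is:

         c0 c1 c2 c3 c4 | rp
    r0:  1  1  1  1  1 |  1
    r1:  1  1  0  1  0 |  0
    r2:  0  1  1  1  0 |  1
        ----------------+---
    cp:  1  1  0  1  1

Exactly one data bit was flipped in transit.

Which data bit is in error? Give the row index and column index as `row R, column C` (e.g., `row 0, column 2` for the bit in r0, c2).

row 1, column 0

Recompute each row's even parity and compare to rp:
  r0: data parity 1, sent rp 1 → ok
  r1: data parity 1, sent rp 0 → mismatch
  r2: data parity 1, sent rp 1 → ok
Recompute each column's even parity and compare to cp:
  c0: data parity 0, sent cp 1 → mismatch
  c1: data parity 1, sent cp 1 → ok
  c2: data parity 0, sent cp 0 → ok
  c3: data parity 1, sent cp 1 → ok
  c4: data parity 1, sent cp 1 → ok
Exactly one row (r1) and one column (c0) fail → the flipped bit is at their intersection.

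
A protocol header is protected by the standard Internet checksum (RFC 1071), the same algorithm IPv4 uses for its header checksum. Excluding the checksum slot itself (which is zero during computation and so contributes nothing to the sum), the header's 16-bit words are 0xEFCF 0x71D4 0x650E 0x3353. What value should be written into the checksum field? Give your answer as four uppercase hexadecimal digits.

One's-complement addition (fold any carry out of bit 15 back into bit 0):
  0xEFCF + 0x71D4 = 0x161A3 → wrap carry → 0x61A4
  0x61A4 + 0x650E = 0x0C6B2
  0xC6B2 + 0x3353 = 0x0FA05
One's-complement sum = 0xFA05.
Checksum = ~0xFA05 & 0xFFFF = 0x05FA.

05FA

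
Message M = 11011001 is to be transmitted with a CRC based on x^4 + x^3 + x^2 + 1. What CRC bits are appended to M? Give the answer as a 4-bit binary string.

Append 4 zeros: 110110010000. Divide by 11101 (XOR where the leading bit is 1):
  pos 0: 11011 XOR 11101 = 00110
  pos 2: 11000 XOR 11101 = 00101
  pos 4: 10110 XOR 11101 = 01011
  pos 5: 10110 XOR 11101 = 01011
  pos 6: 10110 XOR 11101 = 01011
  pos 7: 10110 XOR 11101 = 01011
Remainder (last 4 bits) = 1011. This is the CRC / FCS.

1011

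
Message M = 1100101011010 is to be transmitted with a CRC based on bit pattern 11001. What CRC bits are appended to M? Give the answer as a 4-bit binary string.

1000

Append 4 zeros: 11001010110100000. Divide by 11001 (XOR where the leading bit is 1):
  pos 0: 11001 XOR 11001 = 00000
  pos 6: 10110 XOR 11001 = 01111
  pos 7: 11111 XOR 11001 = 00110
  pos 9: 11000 XOR 11001 = 00001
Remainder (last 4 bits) = 1000. This is the CRC / FCS.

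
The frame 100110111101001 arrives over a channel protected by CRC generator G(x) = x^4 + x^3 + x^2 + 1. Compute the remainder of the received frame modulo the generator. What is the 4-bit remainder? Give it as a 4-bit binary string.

Modulo-2 division of 100110111101001 by 11101:
  pos 0: 10011 XOR 11101 = 01110
  pos 1: 11100 XOR 11101 = 00001
  pos 5: 11111 XOR 11101 = 00010
  pos 8: 10010 XOR 11101 = 01111
  pos 9: 11110 XOR 11101 = 00011
Remainder = 0111 (nonzero — an error is detected).

0111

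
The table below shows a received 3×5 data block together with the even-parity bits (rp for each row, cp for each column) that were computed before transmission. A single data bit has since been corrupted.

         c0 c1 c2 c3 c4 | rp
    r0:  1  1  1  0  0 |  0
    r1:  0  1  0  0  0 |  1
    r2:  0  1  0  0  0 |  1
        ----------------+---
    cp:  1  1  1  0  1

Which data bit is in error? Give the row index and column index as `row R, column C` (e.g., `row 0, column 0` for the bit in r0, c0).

Recompute each row's even parity and compare to rp:
  r0: data parity 1, sent rp 0 → mismatch
  r1: data parity 1, sent rp 1 → ok
  r2: data parity 1, sent rp 1 → ok
Recompute each column's even parity and compare to cp:
  c0: data parity 1, sent cp 1 → ok
  c1: data parity 1, sent cp 1 → ok
  c2: data parity 1, sent cp 1 → ok
  c3: data parity 0, sent cp 0 → ok
  c4: data parity 0, sent cp 1 → mismatch
Exactly one row (r0) and one column (c4) fail → the flipped bit is at their intersection.

row 0, column 4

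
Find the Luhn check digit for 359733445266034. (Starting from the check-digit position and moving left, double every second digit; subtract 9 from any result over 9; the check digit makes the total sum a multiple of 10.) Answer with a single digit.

Partial digits right→left: 4 3 0 6 6 2 5 4 4 3 3 7 9 5 3
Double every second digit counting from the check-digit position (so the 1st, 3rd, 5th, ... of the partial from the right).
  doubled (with −9 where >9): 8 0 3 1 8 6 9 6 → sum 41
  kept as-is: 3 6 2 4 3 7 5 → sum 30
Total = 41 + 30 = 71.
Check digit = (10 − (71 mod 10)) mod 10 = 9.

9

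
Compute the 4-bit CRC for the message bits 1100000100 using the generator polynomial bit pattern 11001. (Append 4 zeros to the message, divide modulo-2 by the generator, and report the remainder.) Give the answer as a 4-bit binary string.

1010

Append 4 zeros: 11000001000000. Divide by 11001 (XOR where the leading bit is 1):
  pos 0: 11000 XOR 11001 = 00001
  pos 4: 10010 XOR 11001 = 01011
  pos 5: 10110 XOR 11001 = 01111
  pos 6: 11110 XOR 11001 = 00111
  pos 8: 11100 XOR 11001 = 00101
Remainder (last 4 bits) = 1010. This is the CRC / FCS.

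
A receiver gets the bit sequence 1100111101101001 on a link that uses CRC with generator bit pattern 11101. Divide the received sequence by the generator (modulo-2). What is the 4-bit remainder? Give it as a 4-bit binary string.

Modulo-2 division of 1100111101101001 by 11101:
  pos 0: 11001 XOR 11101 = 00100
  pos 2: 10011 XOR 11101 = 01110
  pos 3: 11101 XOR 11101 = 00000
  pos 9: 11010 XOR 11101 = 00111
  pos 11: 11101 XOR 11101 = 00000
Remainder = 0000 (zero — the frame passes the CRC check).

0000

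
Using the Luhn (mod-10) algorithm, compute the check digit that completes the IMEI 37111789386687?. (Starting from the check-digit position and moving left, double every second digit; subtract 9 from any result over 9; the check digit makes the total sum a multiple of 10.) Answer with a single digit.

4

Partial digits right→left: 7 8 6 6 8 3 9 8 7 1 1 1 7 3
Double every second digit counting from the check-digit position (so the 1st, 3rd, 5th, ... of the partial from the right).
  doubled (with −9 where >9): 5 3 7 9 5 2 5 → sum 36
  kept as-is: 8 6 3 8 1 1 3 → sum 30
Total = 36 + 30 = 66.
Check digit = (10 − (66 mod 10)) mod 10 = 4.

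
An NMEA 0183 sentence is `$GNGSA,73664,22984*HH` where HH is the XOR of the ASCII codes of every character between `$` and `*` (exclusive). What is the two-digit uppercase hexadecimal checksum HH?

59

XOR the ASCII codes of the payload characters:
  'G' = 0x47 → acc = 0x47
  'N' = 0x4E → acc = 0x09
  'G' = 0x47 → acc = 0x4E
  'S' = 0x53 → acc = 0x1D
  'A' = 0x41 → acc = 0x5C
  ',' = 0x2C → acc = 0x70
  '7' = 0x37 → acc = 0x47
  '3' = 0x33 → acc = 0x74
  '6' = 0x36 → acc = 0x42
  '6' = 0x36 → acc = 0x74
  '4' = 0x34 → acc = 0x40
  ',' = 0x2C → acc = 0x6C
  '2' = 0x32 → acc = 0x5E
  '2' = 0x32 → acc = 0x6C
  '9' = 0x39 → acc = 0x55
  '8' = 0x38 → acc = 0x6D
  '4' = 0x34 → acc = 0x59
Checksum = 0x59.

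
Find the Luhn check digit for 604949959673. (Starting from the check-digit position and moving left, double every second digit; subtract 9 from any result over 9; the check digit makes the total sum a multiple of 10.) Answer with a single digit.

Partial digits right→left: 3 7 6 9 5 9 9 4 9 4 0 6
Double every second digit counting from the check-digit position (so the 1st, 3rd, 5th, ... of the partial from the right).
  doubled (with −9 where >9): 6 3 1 9 9 0 → sum 28
  kept as-is: 7 9 9 4 4 6 → sum 39
Total = 28 + 39 = 67.
Check digit = (10 − (67 mod 10)) mod 10 = 3.

3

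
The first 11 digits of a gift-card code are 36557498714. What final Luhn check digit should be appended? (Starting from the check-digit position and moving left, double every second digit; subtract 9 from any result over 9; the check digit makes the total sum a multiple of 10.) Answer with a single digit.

Partial digits right→left: 4 1 7 8 9 4 7 5 5 6 3
Double every second digit counting from the check-digit position (so the 1st, 3rd, 5th, ... of the partial from the right).
  doubled (with −9 where >9): 8 5 9 5 1 6 → sum 34
  kept as-is: 1 8 4 5 6 → sum 24
Total = 34 + 24 = 58.
Check digit = (10 − (58 mod 10)) mod 10 = 2.

2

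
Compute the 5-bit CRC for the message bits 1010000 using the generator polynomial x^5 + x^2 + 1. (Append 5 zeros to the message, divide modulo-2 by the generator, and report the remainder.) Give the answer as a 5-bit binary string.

11101

Append 5 zeros: 101000000000. Divide by 100101 (XOR where the leading bit is 1):
  pos 0: 101000 XOR 100101 = 001101
  pos 2: 110100 XOR 100101 = 010001
  pos 3: 100010 XOR 100101 = 000111
  pos 6: 111000 XOR 100101 = 011101
Remainder (last 5 bits) = 11101. This is the CRC / FCS.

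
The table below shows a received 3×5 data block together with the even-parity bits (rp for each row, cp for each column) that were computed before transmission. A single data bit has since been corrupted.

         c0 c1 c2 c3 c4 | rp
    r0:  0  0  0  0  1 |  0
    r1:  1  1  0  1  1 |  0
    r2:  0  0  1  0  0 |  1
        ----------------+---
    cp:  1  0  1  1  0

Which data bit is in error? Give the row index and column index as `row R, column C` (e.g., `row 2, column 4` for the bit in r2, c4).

row 0, column 1

Recompute each row's even parity and compare to rp:
  r0: data parity 1, sent rp 0 → mismatch
  r1: data parity 0, sent rp 0 → ok
  r2: data parity 1, sent rp 1 → ok
Recompute each column's even parity and compare to cp:
  c0: data parity 1, sent cp 1 → ok
  c1: data parity 1, sent cp 0 → mismatch
  c2: data parity 1, sent cp 1 → ok
  c3: data parity 1, sent cp 1 → ok
  c4: data parity 0, sent cp 0 → ok
Exactly one row (r0) and one column (c1) fail → the flipped bit is at their intersection.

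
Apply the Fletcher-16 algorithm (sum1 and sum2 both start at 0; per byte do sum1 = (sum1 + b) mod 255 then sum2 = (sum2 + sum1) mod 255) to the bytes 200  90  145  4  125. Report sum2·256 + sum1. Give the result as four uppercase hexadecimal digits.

8F36

Running sums (mod 255):
  after byte 0 (200): sum1=200, sum2=200
  after byte 1 (90): sum1=35, sum2=235
  after byte 2 (145): sum1=180, sum2=160
  after byte 3 (4): sum1=184, sum2=89
  after byte 4 (125): sum1=54, sum2=143
Checksum = sum2·256 + sum1 = 143·256 + 54 = 36662 = 0x8F36.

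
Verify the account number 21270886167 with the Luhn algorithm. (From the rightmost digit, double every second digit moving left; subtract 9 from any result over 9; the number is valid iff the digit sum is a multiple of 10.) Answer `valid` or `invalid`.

valid

From the right, keep odd positions and double even positions (subtract 9 from any doubled value over 9):
  doubled (positions 2,4,...): 3 3 7 5 2 → sum 20
  kept (positions 1,3,...): 7 1 8 0 2 2 → sum 20
Total = 40.
40 mod 10 = 0, so the number is valid.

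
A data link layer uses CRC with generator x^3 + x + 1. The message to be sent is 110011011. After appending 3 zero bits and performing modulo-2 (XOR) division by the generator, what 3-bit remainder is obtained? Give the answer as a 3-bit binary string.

100

Append 3 zeros: 110011011000. Divide by 1011 (XOR where the leading bit is 1):
  pos 0: 1100 XOR 1011 = 0111
  pos 1: 1111 XOR 1011 = 0100
  pos 2: 1001 XOR 1011 = 0010
  pos 4: 1001 XOR 1011 = 0010
  pos 6: 1010 XOR 1011 = 0001
Remainder (last 3 bits) = 100. This is the CRC / FCS.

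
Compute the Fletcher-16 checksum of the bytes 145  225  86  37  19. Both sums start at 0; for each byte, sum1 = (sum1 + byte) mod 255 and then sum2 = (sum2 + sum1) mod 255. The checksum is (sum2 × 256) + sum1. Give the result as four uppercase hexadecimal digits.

BF02

Running sums (mod 255):
  after byte 0 (145): sum1=145, sum2=145
  after byte 1 (225): sum1=115, sum2=5
  after byte 2 (86): sum1=201, sum2=206
  after byte 3 (37): sum1=238, sum2=189
  after byte 4 (19): sum1=2, sum2=191
Checksum = sum2·256 + sum1 = 191·256 + 2 = 48898 = 0xBF02.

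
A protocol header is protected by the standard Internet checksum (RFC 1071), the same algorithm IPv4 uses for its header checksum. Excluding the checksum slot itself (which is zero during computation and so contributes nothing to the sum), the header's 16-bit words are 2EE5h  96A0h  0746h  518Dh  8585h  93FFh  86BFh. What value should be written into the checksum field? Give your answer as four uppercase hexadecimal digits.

One's-complement addition (fold any carry out of bit 15 back into bit 0):
  0x2EE5 + 0x96A0 = 0x0C585
  0xC585 + 0x0746 = 0x0CCCB
  0xCCCB + 0x518D = 0x11E58 → wrap carry → 0x1E59
  0x1E59 + 0x8585 = 0x0A3DE
  0xA3DE + 0x93FF = 0x137DD → wrap carry → 0x37DE
  0x37DE + 0x86BF = 0x0BE9D
One's-complement sum = 0xBE9D.
Checksum = ~0xBE9D & 0xFFFF = 0x4162.

4162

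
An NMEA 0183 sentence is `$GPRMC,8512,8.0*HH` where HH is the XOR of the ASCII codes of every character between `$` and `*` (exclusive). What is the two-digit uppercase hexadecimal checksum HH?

XOR the ASCII codes of the payload characters:
  'G' = 0x47 → acc = 0x47
  'P' = 0x50 → acc = 0x17
  'R' = 0x52 → acc = 0x45
  'M' = 0x4D → acc = 0x08
  'C' = 0x43 → acc = 0x4B
  ',' = 0x2C → acc = 0x67
  '8' = 0x38 → acc = 0x5F
  '5' = 0x35 → acc = 0x6A
  '1' = 0x31 → acc = 0x5B
  '2' = 0x32 → acc = 0x69
  ',' = 0x2C → acc = 0x45
  '8' = 0x38 → acc = 0x7D
  '.' = 0x2E → acc = 0x53
  '0' = 0x30 → acc = 0x63
Checksum = 0x63.

63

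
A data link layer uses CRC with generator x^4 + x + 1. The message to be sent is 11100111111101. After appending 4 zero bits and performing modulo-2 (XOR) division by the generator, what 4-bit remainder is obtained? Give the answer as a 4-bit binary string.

Append 4 zeros: 111001111111010000. Divide by 10011 (XOR where the leading bit is 1):
  pos 0: 11100 XOR 10011 = 01111
  pos 1: 11111 XOR 10011 = 01100
  pos 2: 11001 XOR 10011 = 01010
  pos 3: 10101 XOR 10011 = 00110
  pos 5: 11011 XOR 10011 = 01000
  pos 6: 10001 XOR 10011 = 00010
  pos 9: 10101 XOR 10011 = 00110
  pos 11: 11000 XOR 10011 = 01011
  pos 12: 10110 XOR 10011 = 00101
Remainder (last 4 bits) = 1010. This is the CRC / FCS.

1010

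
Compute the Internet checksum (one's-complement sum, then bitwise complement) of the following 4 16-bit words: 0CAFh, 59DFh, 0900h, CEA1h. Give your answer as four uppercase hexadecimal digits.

C1CF

One's-complement addition (fold any carry out of bit 15 back into bit 0):
  0x0CAF + 0x59DF = 0x0668E
  0x668E + 0x0900 = 0x06F8E
  0x6F8E + 0xCEA1 = 0x13E2F → wrap carry → 0x3E30
One's-complement sum = 0x3E30.
Checksum = ~0x3E30 & 0xFFFF = 0xC1CF.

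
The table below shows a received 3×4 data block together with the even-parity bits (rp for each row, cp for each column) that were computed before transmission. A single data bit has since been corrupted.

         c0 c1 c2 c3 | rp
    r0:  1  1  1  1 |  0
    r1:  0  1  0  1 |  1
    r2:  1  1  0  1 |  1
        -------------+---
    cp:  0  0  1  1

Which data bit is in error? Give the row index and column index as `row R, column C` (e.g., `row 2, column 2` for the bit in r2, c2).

row 1, column 1

Recompute each row's even parity and compare to rp:
  r0: data parity 0, sent rp 0 → ok
  r1: data parity 0, sent rp 1 → mismatch
  r2: data parity 1, sent rp 1 → ok
Recompute each column's even parity and compare to cp:
  c0: data parity 0, sent cp 0 → ok
  c1: data parity 1, sent cp 0 → mismatch
  c2: data parity 1, sent cp 1 → ok
  c3: data parity 1, sent cp 1 → ok
Exactly one row (r1) and one column (c1) fail → the flipped bit is at their intersection.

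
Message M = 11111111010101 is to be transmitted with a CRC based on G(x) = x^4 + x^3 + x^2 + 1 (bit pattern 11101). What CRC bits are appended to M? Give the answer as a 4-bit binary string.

Append 4 zeros: 111111110101010000. Divide by 11101 (XOR where the leading bit is 1):
  pos 0: 11111 XOR 11101 = 00010
  pos 3: 10111 XOR 11101 = 01010
  pos 4: 10100 XOR 11101 = 01001
  pos 5: 10011 XOR 11101 = 01110
  pos 6: 11100 XOR 11101 = 00001
  pos 10: 11010 XOR 11101 = 00111
  pos 12: 11100 XOR 11101 = 00001
Remainder (last 4 bits) = 0010. This is the CRC / FCS.

0010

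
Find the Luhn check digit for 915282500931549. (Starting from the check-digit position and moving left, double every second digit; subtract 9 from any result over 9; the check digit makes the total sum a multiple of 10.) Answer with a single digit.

Partial digits right→left: 9 4 5 1 3 9 0 0 5 2 8 2 5 1 9
Double every second digit counting from the check-digit position (so the 1st, 3rd, 5th, ... of the partial from the right).
  doubled (with −9 where >9): 9 1 6 0 1 7 1 9 → sum 34
  kept as-is: 4 1 9 0 2 2 1 → sum 19
Total = 34 + 19 = 53.
Check digit = (10 − (53 mod 10)) mod 10 = 7.

7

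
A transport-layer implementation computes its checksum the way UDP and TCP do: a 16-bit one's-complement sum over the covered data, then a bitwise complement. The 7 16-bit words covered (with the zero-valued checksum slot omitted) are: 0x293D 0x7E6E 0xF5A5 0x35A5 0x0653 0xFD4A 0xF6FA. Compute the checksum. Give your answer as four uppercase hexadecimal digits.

3270

One's-complement addition (fold any carry out of bit 15 back into bit 0):
  0x293D + 0x7E6E = 0x0A7AB
  0xA7AB + 0xF5A5 = 0x19D50 → wrap carry → 0x9D51
  0x9D51 + 0x35A5 = 0x0D2F6
  0xD2F6 + 0x0653 = 0x0D949
  0xD949 + 0xFD4A = 0x1D693 → wrap carry → 0xD694
  0xD694 + 0xF6FA = 0x1CD8E → wrap carry → 0xCD8F
One's-complement sum = 0xCD8F.
Checksum = ~0xCD8F & 0xFFFF = 0x3270.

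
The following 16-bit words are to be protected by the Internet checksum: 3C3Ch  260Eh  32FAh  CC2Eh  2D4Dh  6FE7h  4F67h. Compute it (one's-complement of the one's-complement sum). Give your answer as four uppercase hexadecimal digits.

One's-complement addition (fold any carry out of bit 15 back into bit 0):
  0x3C3C + 0x260E = 0x0624A
  0x624A + 0x32FA = 0x09544
  0x9544 + 0xCC2E = 0x16172 → wrap carry → 0x6173
  0x6173 + 0x2D4D = 0x08EC0
  0x8EC0 + 0x6FE7 = 0x0FEA7
  0xFEA7 + 0x4F67 = 0x14E0E → wrap carry → 0x4E0F
One's-complement sum = 0x4E0F.
Checksum = ~0x4E0F & 0xFFFF = 0xB1F0.

B1F0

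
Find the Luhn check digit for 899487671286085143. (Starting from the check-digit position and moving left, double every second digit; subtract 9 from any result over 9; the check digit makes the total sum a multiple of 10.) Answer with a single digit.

2

Partial digits right→left: 3 4 1 5 8 0 6 8 2 1 7 6 7 8 4 9 9 8
Double every second digit counting from the check-digit position (so the 1st, 3rd, 5th, ... of the partial from the right).
  doubled (with −9 where >9): 6 2 7 3 4 5 5 8 9 → sum 49
  kept as-is: 4 5 0 8 1 6 8 9 8 → sum 49
Total = 49 + 49 = 98.
Check digit = (10 − (98 mod 10)) mod 10 = 2.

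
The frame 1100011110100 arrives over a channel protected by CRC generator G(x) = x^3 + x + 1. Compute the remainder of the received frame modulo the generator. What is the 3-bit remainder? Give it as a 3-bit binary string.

Modulo-2 division of 1100011110100 by 1011:
  pos 0: 1100 XOR 1011 = 0111
  pos 1: 1110 XOR 1011 = 0101
  pos 2: 1011 XOR 1011 = 0000
  pos 6: 1110 XOR 1011 = 0101
  pos 7: 1011 XOR 1011 = 0000
Remainder = 000 (zero — the frame passes the CRC check).

000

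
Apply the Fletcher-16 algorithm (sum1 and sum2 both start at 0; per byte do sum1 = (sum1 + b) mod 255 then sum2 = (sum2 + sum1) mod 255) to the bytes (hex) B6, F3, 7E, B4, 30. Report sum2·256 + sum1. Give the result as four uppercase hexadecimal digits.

Running sums (mod 255):
  after byte 0 (B6): sum1=182, sum2=182
  after byte 1 (F3): sum1=170, sum2=97
  after byte 2 (7E): sum1=41, sum2=138
  after byte 3 (B4): sum1=221, sum2=104
  after byte 4 (30): sum1=14, sum2=118
Checksum = sum2·256 + sum1 = 118·256 + 14 = 30222 = 0x760E.

760E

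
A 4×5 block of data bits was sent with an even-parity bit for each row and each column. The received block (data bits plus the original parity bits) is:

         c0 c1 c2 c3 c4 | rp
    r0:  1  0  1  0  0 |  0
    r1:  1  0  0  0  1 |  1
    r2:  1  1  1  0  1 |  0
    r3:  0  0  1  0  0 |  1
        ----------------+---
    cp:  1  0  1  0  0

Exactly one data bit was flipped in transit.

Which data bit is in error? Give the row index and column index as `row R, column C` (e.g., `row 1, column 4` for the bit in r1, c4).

row 1, column 1

Recompute each row's even parity and compare to rp:
  r0: data parity 0, sent rp 0 → ok
  r1: data parity 0, sent rp 1 → mismatch
  r2: data parity 0, sent rp 0 → ok
  r3: data parity 1, sent rp 1 → ok
Recompute each column's even parity and compare to cp:
  c0: data parity 1, sent cp 1 → ok
  c1: data parity 1, sent cp 0 → mismatch
  c2: data parity 1, sent cp 1 → ok
  c3: data parity 0, sent cp 0 → ok
  c4: data parity 0, sent cp 0 → ok
Exactly one row (r1) and one column (c1) fail → the flipped bit is at their intersection.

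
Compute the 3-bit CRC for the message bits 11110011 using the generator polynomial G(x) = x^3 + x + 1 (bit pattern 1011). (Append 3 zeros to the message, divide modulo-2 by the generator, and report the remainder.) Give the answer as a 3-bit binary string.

Append 3 zeros: 11110011000. Divide by 1011 (XOR where the leading bit is 1):
  pos 0: 1111 XOR 1011 = 0100
  pos 1: 1000 XOR 1011 = 0011
  pos 3: 1101 XOR 1011 = 0110
  pos 4: 1101 XOR 1011 = 0110
  pos 5: 1100 XOR 1011 = 0111
  pos 6: 1110 XOR 1011 = 0101
  pos 7: 1010 XOR 1011 = 0001
Remainder (last 3 bits) = 001. This is the CRC / FCS.

001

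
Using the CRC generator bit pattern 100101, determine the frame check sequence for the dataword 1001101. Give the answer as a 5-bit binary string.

11011

Append 5 zeros: 100110100000. Divide by 100101 (XOR where the leading bit is 1):
  pos 0: 100110 XOR 100101 = 000011
  pos 4: 111000 XOR 100101 = 011101
  pos 5: 111010 XOR 100101 = 011111
  pos 6: 111110 XOR 100101 = 011011
Remainder (last 5 bits) = 11011. This is the CRC / FCS.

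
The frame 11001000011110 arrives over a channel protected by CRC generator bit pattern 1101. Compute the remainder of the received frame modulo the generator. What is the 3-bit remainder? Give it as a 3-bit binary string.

Modulo-2 division of 11001000011110 by 1101:
  pos 0: 1100 XOR 1101 = 0001
  pos 3: 1100 XOR 1101 = 0001
  pos 6: 1001 XOR 1101 = 0100
  pos 7: 1001 XOR 1101 = 0100
  pos 8: 1001 XOR 1101 = 0100
  pos 9: 1001 XOR 1101 = 0100
  pos 10: 1000 XOR 1101 = 0101
Remainder = 101 (nonzero — an error is detected).

101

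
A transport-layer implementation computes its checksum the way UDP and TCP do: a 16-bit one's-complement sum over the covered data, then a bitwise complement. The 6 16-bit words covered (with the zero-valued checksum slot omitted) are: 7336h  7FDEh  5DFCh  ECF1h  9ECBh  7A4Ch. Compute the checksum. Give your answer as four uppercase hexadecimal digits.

A8E4

One's-complement addition (fold any carry out of bit 15 back into bit 0):
  0x7336 + 0x7FDE = 0x0F314
  0xF314 + 0x5DFC = 0x15110 → wrap carry → 0x5111
  0x5111 + 0xECF1 = 0x13E02 → wrap carry → 0x3E03
  0x3E03 + 0x9ECB = 0x0DCCE
  0xDCCE + 0x7A4C = 0x1571A → wrap carry → 0x571B
One's-complement sum = 0x571B.
Checksum = ~0x571B & 0xFFFF = 0xA8E4.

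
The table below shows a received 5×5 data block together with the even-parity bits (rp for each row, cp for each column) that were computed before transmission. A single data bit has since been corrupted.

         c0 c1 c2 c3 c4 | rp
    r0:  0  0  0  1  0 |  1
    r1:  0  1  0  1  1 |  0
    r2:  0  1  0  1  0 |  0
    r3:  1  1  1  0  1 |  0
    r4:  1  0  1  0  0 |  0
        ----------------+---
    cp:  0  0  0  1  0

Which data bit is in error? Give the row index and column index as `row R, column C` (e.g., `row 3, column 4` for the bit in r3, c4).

row 1, column 1

Recompute each row's even parity and compare to rp:
  r0: data parity 1, sent rp 1 → ok
  r1: data parity 1, sent rp 0 → mismatch
  r2: data parity 0, sent rp 0 → ok
  r3: data parity 0, sent rp 0 → ok
  r4: data parity 0, sent rp 0 → ok
Recompute each column's even parity and compare to cp:
  c0: data parity 0, sent cp 0 → ok
  c1: data parity 1, sent cp 0 → mismatch
  c2: data parity 0, sent cp 0 → ok
  c3: data parity 1, sent cp 1 → ok
  c4: data parity 0, sent cp 0 → ok
Exactly one row (r1) and one column (c1) fail → the flipped bit is at their intersection.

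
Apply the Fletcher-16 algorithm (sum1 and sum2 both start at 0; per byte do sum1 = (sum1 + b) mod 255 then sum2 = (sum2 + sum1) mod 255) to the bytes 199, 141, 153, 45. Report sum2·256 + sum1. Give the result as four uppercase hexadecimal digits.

281C

Running sums (mod 255):
  after byte 0 (199): sum1=199, sum2=199
  after byte 1 (141): sum1=85, sum2=29
  after byte 2 (153): sum1=238, sum2=12
  after byte 3 (45): sum1=28, sum2=40
Checksum = sum2·256 + sum1 = 40·256 + 28 = 10268 = 0x281C.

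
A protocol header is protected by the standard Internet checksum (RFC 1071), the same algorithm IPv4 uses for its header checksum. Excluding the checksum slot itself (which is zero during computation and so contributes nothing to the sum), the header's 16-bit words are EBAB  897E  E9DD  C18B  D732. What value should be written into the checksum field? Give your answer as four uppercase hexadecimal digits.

0839

One's-complement addition (fold any carry out of bit 15 back into bit 0):
  0xEBAB + 0x897E = 0x17529 → wrap carry → 0x752A
  0x752A + 0xE9DD = 0x15F07 → wrap carry → 0x5F08
  0x5F08 + 0xC18B = 0x12093 → wrap carry → 0x2094
  0x2094 + 0xD732 = 0x0F7C6
One's-complement sum = 0xF7C6.
Checksum = ~0xF7C6 & 0xFFFF = 0x0839.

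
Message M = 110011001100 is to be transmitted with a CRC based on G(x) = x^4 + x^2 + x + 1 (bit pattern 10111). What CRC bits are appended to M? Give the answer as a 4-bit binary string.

Append 4 zeros: 1100110011000000. Divide by 10111 (XOR where the leading bit is 1):
  pos 0: 11001 XOR 10111 = 01110
  pos 1: 11101 XOR 10111 = 01010
  pos 2: 10100 XOR 10111 = 00011
  pos 5: 11011 XOR 10111 = 01100
  pos 6: 11000 XOR 10111 = 01111
  pos 7: 11110 XOR 10111 = 01001
  pos 8: 10010 XOR 10111 = 00101
  pos 10: 10100 XOR 10111 = 00011
Remainder (last 4 bits) = 0110. This is the CRC / FCS.

0110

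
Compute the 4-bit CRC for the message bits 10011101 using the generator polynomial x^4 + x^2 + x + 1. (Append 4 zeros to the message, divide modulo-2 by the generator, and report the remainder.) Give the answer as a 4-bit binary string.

1000

Append 4 zeros: 100111010000. Divide by 10111 (XOR where the leading bit is 1):
  pos 0: 10011 XOR 10111 = 00100
  pos 2: 10010 XOR 10111 = 00101
  pos 4: 10110 XOR 10111 = 00001
Remainder (last 4 bits) = 1000. This is the CRC / FCS.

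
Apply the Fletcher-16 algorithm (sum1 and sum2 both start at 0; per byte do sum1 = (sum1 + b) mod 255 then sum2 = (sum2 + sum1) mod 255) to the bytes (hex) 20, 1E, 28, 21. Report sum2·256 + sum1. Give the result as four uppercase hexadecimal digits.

Running sums (mod 255):
  after byte 0 (20): sum1=32, sum2=32
  after byte 1 (1E): sum1=62, sum2=94
  after byte 2 (28): sum1=102, sum2=196
  after byte 3 (21): sum1=135, sum2=76
Checksum = sum2·256 + sum1 = 76·256 + 135 = 19591 = 0x4C87.

4C87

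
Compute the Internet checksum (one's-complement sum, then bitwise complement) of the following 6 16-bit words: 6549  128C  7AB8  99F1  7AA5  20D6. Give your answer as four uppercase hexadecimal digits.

One's-complement addition (fold any carry out of bit 15 back into bit 0):
  0x6549 + 0x128C = 0x077D5
  0x77D5 + 0x7AB8 = 0x0F28D
  0xF28D + 0x99F1 = 0x18C7E → wrap carry → 0x8C7F
  0x8C7F + 0x7AA5 = 0x10724 → wrap carry → 0x0725
  0x0725 + 0x20D6 = 0x027FB
One's-complement sum = 0x27FB.
Checksum = ~0x27FB & 0xFFFF = 0xD804.

D804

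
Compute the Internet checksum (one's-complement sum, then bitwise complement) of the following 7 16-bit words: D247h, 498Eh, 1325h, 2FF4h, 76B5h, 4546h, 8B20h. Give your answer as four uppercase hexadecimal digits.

59F4

One's-complement addition (fold any carry out of bit 15 back into bit 0):
  0xD247 + 0x498E = 0x11BD5 → wrap carry → 0x1BD6
  0x1BD6 + 0x1325 = 0x02EFB
  0x2EFB + 0x2FF4 = 0x05EEF
  0x5EEF + 0x76B5 = 0x0D5A4
  0xD5A4 + 0x4546 = 0x11AEA → wrap carry → 0x1AEB
  0x1AEB + 0x8B20 = 0x0A60B
One's-complement sum = 0xA60B.
Checksum = ~0xA60B & 0xFFFF = 0x59F4.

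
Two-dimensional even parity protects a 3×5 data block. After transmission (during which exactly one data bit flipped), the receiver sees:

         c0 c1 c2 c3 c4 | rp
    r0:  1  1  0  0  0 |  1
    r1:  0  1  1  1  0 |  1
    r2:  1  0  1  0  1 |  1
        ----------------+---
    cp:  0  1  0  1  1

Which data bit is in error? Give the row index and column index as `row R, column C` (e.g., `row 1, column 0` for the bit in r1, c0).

Recompute each row's even parity and compare to rp:
  r0: data parity 0, sent rp 1 → mismatch
  r1: data parity 1, sent rp 1 → ok
  r2: data parity 1, sent rp 1 → ok
Recompute each column's even parity and compare to cp:
  c0: data parity 0, sent cp 0 → ok
  c1: data parity 0, sent cp 1 → mismatch
  c2: data parity 0, sent cp 0 → ok
  c3: data parity 1, sent cp 1 → ok
  c4: data parity 1, sent cp 1 → ok
Exactly one row (r0) and one column (c1) fail → the flipped bit is at their intersection.

row 0, column 1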